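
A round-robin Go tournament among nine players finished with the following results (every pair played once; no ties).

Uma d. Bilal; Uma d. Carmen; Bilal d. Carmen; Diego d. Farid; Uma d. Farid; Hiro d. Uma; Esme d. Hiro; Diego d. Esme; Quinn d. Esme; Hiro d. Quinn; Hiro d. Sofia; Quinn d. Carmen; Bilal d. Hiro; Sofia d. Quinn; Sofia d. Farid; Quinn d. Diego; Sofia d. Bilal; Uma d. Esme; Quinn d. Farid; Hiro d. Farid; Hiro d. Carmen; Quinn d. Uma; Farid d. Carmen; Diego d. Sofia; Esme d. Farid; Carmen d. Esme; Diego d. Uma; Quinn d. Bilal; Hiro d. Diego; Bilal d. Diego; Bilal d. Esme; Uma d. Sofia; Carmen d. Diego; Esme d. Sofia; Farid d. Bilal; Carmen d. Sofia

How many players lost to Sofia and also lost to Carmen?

Sofia beat: Farid, Quinn, Bilal.
Carmen beat: Esme, Sofia, Diego.
No one was beaten by both.

0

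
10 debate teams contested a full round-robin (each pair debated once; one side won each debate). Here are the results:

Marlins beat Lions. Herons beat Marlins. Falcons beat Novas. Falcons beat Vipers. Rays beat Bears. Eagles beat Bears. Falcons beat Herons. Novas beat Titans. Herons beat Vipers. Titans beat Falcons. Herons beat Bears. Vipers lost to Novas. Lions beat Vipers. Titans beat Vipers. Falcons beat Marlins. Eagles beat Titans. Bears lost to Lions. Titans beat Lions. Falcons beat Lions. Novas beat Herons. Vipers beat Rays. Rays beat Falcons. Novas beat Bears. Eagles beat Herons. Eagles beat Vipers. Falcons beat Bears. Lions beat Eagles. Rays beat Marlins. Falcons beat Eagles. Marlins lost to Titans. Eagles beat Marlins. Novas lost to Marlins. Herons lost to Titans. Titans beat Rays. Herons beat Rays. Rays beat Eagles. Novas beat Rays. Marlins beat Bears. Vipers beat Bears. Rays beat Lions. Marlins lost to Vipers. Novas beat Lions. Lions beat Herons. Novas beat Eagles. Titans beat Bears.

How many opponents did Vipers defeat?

Vipers' results: beat Bears, Marlins, Rays; lost to Lions, Falcons, Herons, Eagles, Titans, Novas.
That is 3 wins.

3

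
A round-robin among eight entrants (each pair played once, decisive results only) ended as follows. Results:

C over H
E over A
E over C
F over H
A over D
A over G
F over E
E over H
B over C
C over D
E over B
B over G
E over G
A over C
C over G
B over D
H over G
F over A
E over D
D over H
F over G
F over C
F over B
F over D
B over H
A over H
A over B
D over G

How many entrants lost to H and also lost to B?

1

H beat: G.
B beat: C, D, G, H.
Both beat: G — 1.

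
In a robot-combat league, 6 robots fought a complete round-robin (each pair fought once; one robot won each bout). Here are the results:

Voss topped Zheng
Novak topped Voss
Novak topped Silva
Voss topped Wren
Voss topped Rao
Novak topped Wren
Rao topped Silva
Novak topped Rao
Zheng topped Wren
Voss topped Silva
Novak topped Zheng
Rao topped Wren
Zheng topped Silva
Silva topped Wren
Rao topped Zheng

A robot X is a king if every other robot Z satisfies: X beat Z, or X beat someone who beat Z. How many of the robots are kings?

Novak reaches everyone (king).
Zheng cannot reach Novak, Voss, Rao in two steps.
Silva cannot reach Novak, Zheng, Voss, Rao in two steps.
Voss cannot reach Novak in two steps.
Wren cannot reach Novak, Zheng, Silva, Voss, Rao in two steps.
Rao cannot reach Novak, Voss in two steps.
Kings: Novak — 1.

1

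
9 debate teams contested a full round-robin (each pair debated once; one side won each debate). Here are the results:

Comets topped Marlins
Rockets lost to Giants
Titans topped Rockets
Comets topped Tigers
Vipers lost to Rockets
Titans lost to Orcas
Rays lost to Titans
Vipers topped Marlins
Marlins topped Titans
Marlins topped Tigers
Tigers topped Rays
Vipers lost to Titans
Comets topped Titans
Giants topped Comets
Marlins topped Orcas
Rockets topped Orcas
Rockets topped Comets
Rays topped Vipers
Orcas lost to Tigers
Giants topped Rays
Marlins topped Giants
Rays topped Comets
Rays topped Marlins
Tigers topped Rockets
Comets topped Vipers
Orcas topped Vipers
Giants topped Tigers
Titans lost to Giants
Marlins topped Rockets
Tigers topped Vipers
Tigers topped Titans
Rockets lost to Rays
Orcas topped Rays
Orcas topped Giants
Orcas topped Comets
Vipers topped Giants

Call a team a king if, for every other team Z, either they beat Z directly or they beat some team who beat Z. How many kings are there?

Marlins reaches everyone (king).
Titans cannot reach Tigers in two steps.
Rockets reaches everyone (king).
Giants reaches everyone (king).
Tigers reaches everyone (king).
Comets reaches everyone (king).
Orcas reaches everyone (king).
Vipers reaches everyone (king).
Rays reaches everyone (king).
Kings: Marlins, Rockets, Giants, Tigers, Comets, Orcas, Vipers, Rays — 8.

8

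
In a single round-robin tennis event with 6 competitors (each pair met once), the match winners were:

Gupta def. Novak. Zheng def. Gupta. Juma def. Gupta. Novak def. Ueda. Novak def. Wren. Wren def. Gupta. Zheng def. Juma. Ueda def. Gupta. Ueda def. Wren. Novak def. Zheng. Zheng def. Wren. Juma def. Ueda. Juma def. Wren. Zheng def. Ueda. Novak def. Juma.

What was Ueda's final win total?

2

Ueda's results: beat Gupta, Wren; lost to Juma, Novak, Zheng.
That is 2 wins.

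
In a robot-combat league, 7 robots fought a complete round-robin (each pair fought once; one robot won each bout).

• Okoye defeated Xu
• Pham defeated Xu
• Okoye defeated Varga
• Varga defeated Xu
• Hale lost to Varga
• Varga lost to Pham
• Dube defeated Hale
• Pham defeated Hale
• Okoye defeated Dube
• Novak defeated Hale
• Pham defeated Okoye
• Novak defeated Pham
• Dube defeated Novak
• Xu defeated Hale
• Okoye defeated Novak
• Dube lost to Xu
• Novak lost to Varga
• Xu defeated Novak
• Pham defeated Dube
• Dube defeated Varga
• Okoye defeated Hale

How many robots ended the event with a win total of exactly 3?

3

Win totals: Okoye 5, Varga 3, Xu 3, Novak 2, Hale 0, Dube 3, Pham 5.
Exactly 3: Varga, Xu, Dube — 3 robots.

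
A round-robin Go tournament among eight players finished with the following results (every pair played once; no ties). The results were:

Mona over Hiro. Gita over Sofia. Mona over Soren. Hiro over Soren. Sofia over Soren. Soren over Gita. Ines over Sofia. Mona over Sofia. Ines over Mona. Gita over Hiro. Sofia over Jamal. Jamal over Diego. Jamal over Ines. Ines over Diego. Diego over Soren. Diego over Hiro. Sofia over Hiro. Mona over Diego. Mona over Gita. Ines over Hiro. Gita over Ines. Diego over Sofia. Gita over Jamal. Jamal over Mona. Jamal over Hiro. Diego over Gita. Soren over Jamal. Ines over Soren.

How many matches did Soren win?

Soren's results: beat Jamal, Gita; lost to Mona, Hiro, Sofia, Diego, Ines.
That is 2 wins.

2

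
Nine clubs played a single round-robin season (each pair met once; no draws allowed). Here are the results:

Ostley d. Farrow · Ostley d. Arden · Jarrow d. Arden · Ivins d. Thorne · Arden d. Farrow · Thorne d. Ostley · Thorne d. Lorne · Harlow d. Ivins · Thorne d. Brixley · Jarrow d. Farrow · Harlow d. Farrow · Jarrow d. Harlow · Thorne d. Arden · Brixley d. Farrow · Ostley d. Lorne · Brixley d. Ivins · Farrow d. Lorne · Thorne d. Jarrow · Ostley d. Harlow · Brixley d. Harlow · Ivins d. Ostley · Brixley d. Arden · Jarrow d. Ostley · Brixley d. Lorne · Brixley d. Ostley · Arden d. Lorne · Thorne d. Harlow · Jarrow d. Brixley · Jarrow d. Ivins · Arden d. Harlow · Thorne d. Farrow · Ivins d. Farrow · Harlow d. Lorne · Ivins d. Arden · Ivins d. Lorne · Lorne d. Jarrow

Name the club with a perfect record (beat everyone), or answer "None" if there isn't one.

Highest win total is Thorne with 7 (out of 8 possible).
Thorne lost to Ivins, so no club went undefeated.

None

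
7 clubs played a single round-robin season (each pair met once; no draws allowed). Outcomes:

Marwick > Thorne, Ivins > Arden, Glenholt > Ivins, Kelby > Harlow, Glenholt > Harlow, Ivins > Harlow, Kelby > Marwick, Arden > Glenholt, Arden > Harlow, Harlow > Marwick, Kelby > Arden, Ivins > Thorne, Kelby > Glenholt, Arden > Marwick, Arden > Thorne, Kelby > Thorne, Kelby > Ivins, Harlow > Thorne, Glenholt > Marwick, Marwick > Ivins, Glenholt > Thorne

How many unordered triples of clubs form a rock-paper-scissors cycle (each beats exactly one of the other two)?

3

Win totals: Ivins 3, Harlow 2, Glenholt 4, Kelby 6, Thorne 0, Marwick 2, Arden 4.
A club with w wins dominates both others in C(w,2) triples; summing gives 3 + 1 + 6 + 15 + 0 + 1 + 6 = 32 transitive triples.
Total triples C(7,3) = 35, so cyclic triples = 35 − 32 = 3.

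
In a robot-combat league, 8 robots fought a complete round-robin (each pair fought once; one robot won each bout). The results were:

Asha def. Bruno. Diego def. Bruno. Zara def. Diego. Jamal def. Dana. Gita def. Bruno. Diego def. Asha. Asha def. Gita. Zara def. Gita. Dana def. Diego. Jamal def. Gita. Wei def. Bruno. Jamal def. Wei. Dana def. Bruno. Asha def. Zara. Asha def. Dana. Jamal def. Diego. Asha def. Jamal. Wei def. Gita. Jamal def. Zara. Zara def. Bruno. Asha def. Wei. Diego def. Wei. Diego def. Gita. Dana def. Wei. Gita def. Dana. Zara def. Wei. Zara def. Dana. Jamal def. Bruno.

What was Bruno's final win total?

Bruno's results: beat no one; lost to Diego, Dana, Gita, Jamal, Asha, Wei, Zara.
That is 0 wins.

0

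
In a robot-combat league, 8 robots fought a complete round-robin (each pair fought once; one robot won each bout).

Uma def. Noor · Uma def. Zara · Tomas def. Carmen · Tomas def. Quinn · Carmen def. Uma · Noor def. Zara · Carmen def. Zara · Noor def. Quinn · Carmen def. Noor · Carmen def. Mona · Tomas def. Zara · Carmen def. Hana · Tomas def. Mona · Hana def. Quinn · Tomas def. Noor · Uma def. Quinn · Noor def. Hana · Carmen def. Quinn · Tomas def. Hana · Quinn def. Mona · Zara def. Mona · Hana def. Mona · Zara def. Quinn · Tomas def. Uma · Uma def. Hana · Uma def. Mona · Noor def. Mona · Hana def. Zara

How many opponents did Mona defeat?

0

Mona's results: beat no one; lost to Carmen, Noor, Quinn, Uma, Zara, Hana, Tomas.
That is 0 wins.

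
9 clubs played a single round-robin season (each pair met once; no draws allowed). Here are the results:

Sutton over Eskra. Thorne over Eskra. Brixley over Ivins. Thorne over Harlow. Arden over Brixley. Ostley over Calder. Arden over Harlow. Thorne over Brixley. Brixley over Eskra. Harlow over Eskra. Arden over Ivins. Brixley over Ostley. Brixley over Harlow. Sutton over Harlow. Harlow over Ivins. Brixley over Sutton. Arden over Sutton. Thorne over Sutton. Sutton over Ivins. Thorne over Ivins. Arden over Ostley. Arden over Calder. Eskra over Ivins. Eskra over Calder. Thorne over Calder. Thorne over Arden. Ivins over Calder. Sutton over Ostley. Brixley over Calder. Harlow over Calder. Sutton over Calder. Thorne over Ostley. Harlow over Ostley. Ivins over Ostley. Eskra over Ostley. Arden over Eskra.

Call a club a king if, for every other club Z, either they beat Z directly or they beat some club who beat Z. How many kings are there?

Eskra cannot reach Arden, Brixley, Sutton, Harlow, Thorne in two steps.
Ivins cannot reach Eskra, Arden, Brixley, Sutton, Harlow, Thorne in two steps.
Calder cannot reach Eskra, Ivins, Ostley, Arden, Brixley, Sutton, Harlow, Thorne in two steps.
Ostley cannot reach Eskra, Ivins, Arden, Brixley, Sutton, Harlow, Thorne in two steps.
Arden cannot reach Thorne in two steps.
Brixley cannot reach Arden, Thorne in two steps.
Sutton cannot reach Arden, Brixley, Thorne in two steps.
Harlow cannot reach Arden, Brixley, Sutton, Thorne in two steps.
Thorne reaches everyone (king).
Kings: Thorne — 1.

1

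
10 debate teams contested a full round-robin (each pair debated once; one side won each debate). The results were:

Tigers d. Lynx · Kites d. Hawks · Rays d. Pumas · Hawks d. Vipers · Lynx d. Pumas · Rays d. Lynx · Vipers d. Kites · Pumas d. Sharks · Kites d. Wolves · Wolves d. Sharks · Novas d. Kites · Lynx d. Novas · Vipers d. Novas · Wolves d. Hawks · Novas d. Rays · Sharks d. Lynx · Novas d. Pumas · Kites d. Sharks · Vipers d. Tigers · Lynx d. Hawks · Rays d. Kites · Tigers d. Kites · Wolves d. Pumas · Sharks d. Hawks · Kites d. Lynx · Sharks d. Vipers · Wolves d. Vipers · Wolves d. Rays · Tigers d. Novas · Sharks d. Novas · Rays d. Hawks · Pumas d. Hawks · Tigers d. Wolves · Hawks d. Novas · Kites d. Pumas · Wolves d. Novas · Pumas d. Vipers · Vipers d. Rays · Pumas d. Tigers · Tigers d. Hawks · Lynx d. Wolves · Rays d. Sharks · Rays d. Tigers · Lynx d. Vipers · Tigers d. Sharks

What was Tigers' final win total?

6

Tigers' results: beat Sharks, Novas, Wolves, Hawks, Kites, Lynx; lost to Rays, Pumas, Vipers.
That is 6 wins.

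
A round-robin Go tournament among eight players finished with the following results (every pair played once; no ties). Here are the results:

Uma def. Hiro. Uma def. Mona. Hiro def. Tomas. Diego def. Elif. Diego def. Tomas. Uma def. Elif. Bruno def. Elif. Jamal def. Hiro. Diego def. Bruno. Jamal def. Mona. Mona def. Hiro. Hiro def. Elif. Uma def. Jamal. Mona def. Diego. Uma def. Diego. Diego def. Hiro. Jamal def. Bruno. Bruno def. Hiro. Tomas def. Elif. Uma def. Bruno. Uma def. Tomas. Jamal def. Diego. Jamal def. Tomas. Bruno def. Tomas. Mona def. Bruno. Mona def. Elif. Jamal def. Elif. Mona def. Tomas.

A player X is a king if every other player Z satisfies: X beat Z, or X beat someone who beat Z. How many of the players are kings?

1

Hiro cannot reach Diego, Uma, Mona, Jamal, Bruno in two steps.
Diego cannot reach Uma, Mona, Jamal in two steps.
Uma reaches everyone (king).
Elif cannot reach Hiro, Diego, Uma, Mona, Tomas, Jamal, Bruno in two steps.
Mona cannot reach Uma, Jamal in two steps.
Tomas cannot reach Hiro, Diego, Uma, Mona, Jamal, Bruno in two steps.
Jamal cannot reach Uma in two steps.
Bruno cannot reach Diego, Uma, Mona, Jamal in two steps.
Kings: Uma — 1.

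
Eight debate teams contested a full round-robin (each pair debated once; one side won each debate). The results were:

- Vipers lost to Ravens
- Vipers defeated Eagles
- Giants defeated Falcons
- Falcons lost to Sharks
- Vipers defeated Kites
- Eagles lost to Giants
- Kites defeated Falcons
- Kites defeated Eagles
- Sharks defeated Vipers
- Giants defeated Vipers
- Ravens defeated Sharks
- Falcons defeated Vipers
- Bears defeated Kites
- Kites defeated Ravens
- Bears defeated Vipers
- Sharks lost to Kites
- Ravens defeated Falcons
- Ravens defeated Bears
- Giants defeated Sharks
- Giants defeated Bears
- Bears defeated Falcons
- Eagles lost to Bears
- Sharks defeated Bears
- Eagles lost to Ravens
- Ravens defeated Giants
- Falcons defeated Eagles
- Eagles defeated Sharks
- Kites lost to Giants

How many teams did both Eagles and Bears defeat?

0

Eagles beat: Sharks.
Bears beat: Falcons, Eagles, Vipers, Kites.
No one was beaten by both.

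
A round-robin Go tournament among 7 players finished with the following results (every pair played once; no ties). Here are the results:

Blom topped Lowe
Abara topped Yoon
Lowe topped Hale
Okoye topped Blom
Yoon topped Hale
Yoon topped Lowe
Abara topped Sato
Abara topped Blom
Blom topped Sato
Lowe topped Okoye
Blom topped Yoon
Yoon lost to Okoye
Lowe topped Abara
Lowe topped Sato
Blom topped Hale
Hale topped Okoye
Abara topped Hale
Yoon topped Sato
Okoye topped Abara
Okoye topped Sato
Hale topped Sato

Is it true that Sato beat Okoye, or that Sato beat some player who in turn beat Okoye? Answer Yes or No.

Sato did not beat Okoye directly.
Sato beat no one, so there is no intermediate player.

No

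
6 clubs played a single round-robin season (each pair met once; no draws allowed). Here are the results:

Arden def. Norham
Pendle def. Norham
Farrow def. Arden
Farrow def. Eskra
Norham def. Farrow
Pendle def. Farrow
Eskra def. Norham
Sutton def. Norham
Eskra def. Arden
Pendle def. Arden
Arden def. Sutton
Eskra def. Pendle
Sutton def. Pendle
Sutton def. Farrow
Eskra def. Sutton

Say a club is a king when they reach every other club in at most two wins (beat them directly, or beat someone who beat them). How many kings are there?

Arden cannot reach Eskra in two steps.
Farrow reaches everyone (king).
Pendle reaches everyone (king).
Sutton reaches everyone (king).
Eskra reaches everyone (king).
Norham cannot reach Pendle, Sutton in two steps.
Kings: Farrow, Pendle, Sutton, Eskra — 4.

4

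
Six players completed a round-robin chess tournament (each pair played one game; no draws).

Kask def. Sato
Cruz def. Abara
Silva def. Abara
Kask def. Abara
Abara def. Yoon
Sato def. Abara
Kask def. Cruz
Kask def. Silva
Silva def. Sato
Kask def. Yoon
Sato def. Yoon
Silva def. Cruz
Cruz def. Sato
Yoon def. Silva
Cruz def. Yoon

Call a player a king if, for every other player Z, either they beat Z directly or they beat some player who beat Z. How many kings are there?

Abara cannot reach Cruz, Sato, Kask in two steps.
Cruz cannot reach Kask in two steps.
Sato cannot reach Cruz, Kask in two steps.
Yoon cannot reach Kask in two steps.
Kask reaches everyone (king).
Silva cannot reach Kask in two steps.
Kings: Kask — 1.

1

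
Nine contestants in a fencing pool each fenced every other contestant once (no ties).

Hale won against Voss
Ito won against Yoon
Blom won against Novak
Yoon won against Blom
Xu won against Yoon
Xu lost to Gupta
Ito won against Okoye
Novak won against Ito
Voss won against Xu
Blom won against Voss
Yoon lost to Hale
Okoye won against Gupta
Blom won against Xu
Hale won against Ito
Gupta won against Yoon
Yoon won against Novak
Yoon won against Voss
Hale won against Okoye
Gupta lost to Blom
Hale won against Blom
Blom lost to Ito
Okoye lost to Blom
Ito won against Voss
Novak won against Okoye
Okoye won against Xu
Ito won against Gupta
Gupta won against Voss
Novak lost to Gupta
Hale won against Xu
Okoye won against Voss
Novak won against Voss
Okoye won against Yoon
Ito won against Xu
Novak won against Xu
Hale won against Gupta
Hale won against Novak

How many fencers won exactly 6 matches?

Win totals: Novak 4, Xu 1, Gupta 4, Blom 5, Yoon 3, Hale 8, Voss 1, Okoye 4, Ito 6.
Exactly 6: Ito — 1 fencer.

1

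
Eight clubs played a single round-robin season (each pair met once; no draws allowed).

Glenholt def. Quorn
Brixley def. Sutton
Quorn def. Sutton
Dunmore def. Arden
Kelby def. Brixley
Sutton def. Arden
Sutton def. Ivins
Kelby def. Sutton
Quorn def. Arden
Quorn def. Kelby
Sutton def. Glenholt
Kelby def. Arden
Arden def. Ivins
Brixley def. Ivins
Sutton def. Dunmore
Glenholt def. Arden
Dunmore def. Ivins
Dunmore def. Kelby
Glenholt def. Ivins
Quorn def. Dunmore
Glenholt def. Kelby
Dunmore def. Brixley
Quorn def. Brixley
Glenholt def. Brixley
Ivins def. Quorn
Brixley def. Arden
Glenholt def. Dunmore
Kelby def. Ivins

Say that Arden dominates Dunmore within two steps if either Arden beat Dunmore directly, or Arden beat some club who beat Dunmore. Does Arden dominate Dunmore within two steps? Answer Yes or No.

Arden did not beat Dunmore directly.
Arden beat Ivins, but each of them lost to Dunmore. No two-step path.

No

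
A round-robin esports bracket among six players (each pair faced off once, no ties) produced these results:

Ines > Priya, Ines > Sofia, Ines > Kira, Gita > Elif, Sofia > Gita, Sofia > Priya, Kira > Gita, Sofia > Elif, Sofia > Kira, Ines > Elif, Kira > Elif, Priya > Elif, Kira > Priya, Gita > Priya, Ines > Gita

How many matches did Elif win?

0

Elif's results: beat no one; lost to Ines, Gita, Sofia, Priya, Kira.
That is 0 wins.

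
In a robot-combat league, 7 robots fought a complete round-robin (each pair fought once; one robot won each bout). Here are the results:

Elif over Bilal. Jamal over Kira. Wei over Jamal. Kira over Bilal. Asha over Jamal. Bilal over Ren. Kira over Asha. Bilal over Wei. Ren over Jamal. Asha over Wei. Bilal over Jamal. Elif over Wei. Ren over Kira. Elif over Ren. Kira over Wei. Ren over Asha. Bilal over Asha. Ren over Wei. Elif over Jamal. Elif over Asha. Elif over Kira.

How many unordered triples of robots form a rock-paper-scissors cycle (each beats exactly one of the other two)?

4

Win totals: Wei 1, Bilal 4, Ren 4, Jamal 1, Elif 6, Kira 3, Asha 2.
A robot with w wins dominates both others in C(w,2) triples; summing gives 0 + 6 + 6 + 0 + 15 + 3 + 1 = 31 transitive triples.
Total triples C(7,3) = 35, so cyclic triples = 35 − 31 = 4.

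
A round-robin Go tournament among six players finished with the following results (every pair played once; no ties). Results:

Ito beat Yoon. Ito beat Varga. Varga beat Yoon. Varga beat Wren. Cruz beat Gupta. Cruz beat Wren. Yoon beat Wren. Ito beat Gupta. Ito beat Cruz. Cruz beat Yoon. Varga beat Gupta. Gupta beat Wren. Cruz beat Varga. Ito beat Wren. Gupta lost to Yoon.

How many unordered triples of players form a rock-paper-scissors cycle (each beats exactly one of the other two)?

Of the C(6,3) = 20 triples, the cyclic ones are: none.
That is 0.

0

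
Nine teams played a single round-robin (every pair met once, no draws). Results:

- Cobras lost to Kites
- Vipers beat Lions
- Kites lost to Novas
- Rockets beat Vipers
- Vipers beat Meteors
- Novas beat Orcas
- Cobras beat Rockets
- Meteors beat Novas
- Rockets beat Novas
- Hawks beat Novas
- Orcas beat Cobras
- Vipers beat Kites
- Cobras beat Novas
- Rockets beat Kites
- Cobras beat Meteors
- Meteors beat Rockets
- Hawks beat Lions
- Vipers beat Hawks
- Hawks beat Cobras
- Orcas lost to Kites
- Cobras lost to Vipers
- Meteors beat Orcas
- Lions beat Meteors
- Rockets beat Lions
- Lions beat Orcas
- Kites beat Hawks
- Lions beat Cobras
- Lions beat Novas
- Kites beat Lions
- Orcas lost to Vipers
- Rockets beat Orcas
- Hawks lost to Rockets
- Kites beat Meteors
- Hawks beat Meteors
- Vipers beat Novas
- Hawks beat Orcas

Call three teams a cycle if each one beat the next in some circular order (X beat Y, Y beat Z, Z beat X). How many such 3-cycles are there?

15

Win totals: Rockets 6, Hawks 5, Novas 2, Kites 5, Cobras 3, Orcas 1, Vipers 7, Meteors 3, Lions 4.
A team with w wins dominates both others in C(w,2) triples; summing gives 15 + 10 + 1 + 10 + 3 + 0 + 21 + 3 + 6 = 69 transitive triples.
Total triples C(9,3) = 84, so cyclic triples = 84 − 69 = 15.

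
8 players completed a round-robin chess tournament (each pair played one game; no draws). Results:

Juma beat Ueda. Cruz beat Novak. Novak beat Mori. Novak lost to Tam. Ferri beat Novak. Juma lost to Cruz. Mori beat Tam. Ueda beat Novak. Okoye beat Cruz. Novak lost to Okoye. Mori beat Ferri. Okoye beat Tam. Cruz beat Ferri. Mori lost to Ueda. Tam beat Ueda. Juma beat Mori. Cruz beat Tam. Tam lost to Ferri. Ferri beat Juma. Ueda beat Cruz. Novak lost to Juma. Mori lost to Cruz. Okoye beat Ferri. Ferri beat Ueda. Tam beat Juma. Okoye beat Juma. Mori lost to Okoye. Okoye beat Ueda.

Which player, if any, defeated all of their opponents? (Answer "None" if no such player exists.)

Okoye has 7 wins out of 7 opponents — a perfect record.

Okoye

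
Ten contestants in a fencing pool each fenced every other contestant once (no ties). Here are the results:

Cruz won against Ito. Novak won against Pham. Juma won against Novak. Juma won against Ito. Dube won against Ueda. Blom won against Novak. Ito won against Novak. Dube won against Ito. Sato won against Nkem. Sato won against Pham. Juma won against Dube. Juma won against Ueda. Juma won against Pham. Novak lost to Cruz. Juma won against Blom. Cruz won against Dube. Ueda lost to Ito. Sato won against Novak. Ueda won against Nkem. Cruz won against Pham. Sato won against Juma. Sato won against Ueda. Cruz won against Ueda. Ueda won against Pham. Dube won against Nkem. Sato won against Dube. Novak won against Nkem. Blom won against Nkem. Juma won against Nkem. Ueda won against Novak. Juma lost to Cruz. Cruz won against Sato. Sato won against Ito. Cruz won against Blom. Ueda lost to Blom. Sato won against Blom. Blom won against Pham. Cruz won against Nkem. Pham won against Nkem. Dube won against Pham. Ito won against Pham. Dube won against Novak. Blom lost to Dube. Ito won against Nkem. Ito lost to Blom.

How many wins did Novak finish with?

2

Novak's results: beat Pham, Nkem; lost to Dube, Blom, Sato, Ito, Juma, Ueda, Cruz.
That is 2 wins.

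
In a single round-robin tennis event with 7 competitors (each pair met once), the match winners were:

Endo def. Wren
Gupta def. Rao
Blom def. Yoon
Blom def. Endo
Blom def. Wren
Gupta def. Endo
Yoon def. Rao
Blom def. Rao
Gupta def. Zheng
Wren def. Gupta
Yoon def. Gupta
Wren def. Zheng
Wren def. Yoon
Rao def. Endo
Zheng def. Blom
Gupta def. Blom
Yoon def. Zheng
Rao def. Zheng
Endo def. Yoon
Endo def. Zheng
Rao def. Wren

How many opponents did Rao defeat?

Rao's results: beat Endo, Zheng, Wren; lost to Yoon, Blom, Gupta.
That is 3 wins.

3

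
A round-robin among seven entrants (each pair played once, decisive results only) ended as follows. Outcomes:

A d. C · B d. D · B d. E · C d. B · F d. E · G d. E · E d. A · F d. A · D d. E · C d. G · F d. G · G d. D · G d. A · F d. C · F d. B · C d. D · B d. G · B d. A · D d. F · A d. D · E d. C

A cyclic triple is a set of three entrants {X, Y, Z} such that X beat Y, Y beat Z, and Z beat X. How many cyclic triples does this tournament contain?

10

Win totals: A 2, B 4, C 3, D 2, E 2, F 5, G 3.
An entrant with w wins dominates both others in C(w,2) triples; summing gives 1 + 6 + 3 + 1 + 1 + 10 + 3 = 25 transitive triples.
Total triples C(7,3) = 35, so cyclic triples = 35 − 25 = 10.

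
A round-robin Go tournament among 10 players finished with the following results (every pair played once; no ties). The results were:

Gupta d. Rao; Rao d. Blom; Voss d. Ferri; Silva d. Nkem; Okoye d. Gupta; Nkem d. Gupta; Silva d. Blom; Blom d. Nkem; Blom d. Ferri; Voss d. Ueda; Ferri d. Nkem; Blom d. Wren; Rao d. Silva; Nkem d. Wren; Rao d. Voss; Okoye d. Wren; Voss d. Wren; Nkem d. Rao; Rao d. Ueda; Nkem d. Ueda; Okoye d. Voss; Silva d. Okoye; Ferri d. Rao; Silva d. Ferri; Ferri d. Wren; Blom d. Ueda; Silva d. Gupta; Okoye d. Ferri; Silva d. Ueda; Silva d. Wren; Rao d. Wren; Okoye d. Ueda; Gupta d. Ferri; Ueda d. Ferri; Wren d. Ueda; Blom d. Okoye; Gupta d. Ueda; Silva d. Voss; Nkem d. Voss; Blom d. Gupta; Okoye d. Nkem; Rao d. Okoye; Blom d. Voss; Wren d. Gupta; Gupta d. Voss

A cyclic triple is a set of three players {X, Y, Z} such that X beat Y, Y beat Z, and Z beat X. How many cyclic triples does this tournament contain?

18

Win totals: Rao 6, Voss 3, Ferri 3, Okoye 6, Blom 7, Silva 8, Wren 2, Gupta 4, Ueda 1, Nkem 5.
A player with w wins dominates both others in C(w,2) triples; summing gives 15 + 3 + 3 + 15 + 21 + 28 + 1 + 6 + 0 + 10 = 102 transitive triples.
Total triples C(10,3) = 120, so cyclic triples = 120 − 102 = 18.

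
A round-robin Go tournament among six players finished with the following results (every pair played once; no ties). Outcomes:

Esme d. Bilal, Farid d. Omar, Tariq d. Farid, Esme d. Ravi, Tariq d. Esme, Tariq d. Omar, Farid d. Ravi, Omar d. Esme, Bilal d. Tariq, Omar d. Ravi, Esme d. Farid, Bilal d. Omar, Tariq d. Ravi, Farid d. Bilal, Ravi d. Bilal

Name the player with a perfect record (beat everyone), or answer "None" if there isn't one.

Highest win total is Tariq with 4 (out of 5 possible).
Tariq lost to Bilal, so no player went undefeated.

None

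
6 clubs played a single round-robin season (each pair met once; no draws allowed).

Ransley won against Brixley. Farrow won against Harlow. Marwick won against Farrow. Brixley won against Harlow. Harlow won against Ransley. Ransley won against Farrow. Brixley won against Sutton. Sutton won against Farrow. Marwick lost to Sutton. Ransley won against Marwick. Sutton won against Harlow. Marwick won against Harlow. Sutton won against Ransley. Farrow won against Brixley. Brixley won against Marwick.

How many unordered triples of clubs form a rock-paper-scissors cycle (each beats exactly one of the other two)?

6

Win totals: Harlow 1, Farrow 2, Ransley 3, Sutton 4, Marwick 2, Brixley 3.
A club with w wins dominates both others in C(w,2) triples; summing gives 0 + 1 + 3 + 6 + 1 + 3 = 14 transitive triples.
Total triples C(6,3) = 20, so cyclic triples = 20 − 14 = 6.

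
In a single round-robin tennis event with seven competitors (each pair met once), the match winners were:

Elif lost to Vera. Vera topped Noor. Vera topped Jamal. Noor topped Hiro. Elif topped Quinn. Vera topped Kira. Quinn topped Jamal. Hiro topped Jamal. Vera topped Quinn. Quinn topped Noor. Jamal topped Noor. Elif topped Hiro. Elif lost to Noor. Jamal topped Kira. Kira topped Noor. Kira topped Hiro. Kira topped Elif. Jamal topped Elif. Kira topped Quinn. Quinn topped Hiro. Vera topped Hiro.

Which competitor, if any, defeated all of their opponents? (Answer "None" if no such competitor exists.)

Vera

Vera has 6 wins out of 6 opponents — a perfect record.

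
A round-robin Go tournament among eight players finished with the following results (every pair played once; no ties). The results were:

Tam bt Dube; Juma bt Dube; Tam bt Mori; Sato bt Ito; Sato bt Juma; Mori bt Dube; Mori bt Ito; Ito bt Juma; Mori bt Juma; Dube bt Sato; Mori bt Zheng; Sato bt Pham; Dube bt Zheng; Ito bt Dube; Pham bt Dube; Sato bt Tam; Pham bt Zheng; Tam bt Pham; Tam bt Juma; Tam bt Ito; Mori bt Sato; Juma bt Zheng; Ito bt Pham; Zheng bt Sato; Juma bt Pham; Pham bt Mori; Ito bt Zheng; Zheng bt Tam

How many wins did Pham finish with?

Pham's results: beat Zheng, Mori, Dube; lost to Sato, Ito, Tam, Juma.
That is 3 wins.

3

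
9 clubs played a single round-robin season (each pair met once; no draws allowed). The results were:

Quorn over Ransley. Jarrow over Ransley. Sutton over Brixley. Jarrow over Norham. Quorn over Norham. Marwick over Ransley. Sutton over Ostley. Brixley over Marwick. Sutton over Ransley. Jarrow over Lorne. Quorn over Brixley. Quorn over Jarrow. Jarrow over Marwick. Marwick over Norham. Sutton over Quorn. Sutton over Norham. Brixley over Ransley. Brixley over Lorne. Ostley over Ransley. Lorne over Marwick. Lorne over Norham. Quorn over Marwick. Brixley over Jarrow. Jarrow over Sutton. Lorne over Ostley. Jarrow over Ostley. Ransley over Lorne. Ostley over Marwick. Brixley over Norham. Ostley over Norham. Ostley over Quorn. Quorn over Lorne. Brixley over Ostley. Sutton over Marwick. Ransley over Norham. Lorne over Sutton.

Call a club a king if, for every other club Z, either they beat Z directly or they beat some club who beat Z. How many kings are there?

4

Marwick cannot reach Quorn, Jarrow, Sutton, Ostley, Brixley in two steps.
Norham cannot reach Marwick, Quorn, Jarrow, Sutton, Lorne, Ostley, Ransley, Brixley in two steps.
Quorn reaches everyone (king).
Jarrow reaches everyone (king).
Sutton reaches everyone (king).
Lorne cannot reach Jarrow in two steps.
Ostley cannot reach Sutton in two steps.
Ransley cannot reach Quorn, Jarrow, Brixley in two steps.
Brixley reaches everyone (king).
Kings: Quorn, Jarrow, Sutton, Brixley — 4.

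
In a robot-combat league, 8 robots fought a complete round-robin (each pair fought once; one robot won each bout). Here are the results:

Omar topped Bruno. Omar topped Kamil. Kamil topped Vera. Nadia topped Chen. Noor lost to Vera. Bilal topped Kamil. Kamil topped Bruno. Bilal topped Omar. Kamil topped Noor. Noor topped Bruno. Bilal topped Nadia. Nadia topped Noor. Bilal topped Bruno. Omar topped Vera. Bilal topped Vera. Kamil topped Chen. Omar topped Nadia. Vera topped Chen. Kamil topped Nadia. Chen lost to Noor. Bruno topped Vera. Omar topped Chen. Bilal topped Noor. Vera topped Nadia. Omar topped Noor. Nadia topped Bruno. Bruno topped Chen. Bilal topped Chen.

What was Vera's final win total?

3

Vera's results: beat Noor, Chen, Nadia; lost to Bruno, Bilal, Kamil, Omar.
That is 3 wins.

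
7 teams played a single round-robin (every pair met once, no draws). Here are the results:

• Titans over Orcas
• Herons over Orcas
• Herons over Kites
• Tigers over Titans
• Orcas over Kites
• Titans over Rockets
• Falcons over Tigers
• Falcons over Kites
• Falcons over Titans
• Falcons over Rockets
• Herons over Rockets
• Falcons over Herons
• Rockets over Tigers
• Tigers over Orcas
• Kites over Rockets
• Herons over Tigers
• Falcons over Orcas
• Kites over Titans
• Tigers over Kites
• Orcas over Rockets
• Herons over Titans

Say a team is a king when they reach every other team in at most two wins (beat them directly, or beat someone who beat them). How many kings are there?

1

Kites cannot reach Falcons, Herons in two steps.
Falcons reaches everyone (king).
Rockets cannot reach Falcons, Herons in two steps.
Herons cannot reach Falcons in two steps.
Titans cannot reach Falcons, Herons in two steps.
Orcas cannot reach Falcons, Herons in two steps.
Tigers cannot reach Falcons, Herons in two steps.
Kings: Falcons — 1.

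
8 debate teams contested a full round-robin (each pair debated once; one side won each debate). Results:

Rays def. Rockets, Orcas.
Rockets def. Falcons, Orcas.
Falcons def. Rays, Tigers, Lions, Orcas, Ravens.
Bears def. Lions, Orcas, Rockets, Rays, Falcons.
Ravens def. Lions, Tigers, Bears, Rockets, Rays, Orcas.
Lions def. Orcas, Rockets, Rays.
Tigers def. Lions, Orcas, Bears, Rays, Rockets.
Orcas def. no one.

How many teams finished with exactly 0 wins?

Win totals: Rays 2, Bears 5, Ravens 6, Tigers 5, Rockets 2, Falcons 5, Orcas 0, Lions 3.
Exactly 0: Orcas — 1 team.

1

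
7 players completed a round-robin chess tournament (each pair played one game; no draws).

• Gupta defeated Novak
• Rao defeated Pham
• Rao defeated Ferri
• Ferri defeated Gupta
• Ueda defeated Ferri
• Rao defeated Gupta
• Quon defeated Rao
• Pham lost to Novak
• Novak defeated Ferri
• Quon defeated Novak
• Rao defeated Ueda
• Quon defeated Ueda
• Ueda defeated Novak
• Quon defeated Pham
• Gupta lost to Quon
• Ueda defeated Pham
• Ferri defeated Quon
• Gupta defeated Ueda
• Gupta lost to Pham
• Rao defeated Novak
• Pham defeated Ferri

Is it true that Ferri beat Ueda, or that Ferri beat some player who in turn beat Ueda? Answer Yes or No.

Yes

Ferri did not beat Ueda directly.
Ferri beat Gupta, Quon. Of those, Gupta beat Ueda.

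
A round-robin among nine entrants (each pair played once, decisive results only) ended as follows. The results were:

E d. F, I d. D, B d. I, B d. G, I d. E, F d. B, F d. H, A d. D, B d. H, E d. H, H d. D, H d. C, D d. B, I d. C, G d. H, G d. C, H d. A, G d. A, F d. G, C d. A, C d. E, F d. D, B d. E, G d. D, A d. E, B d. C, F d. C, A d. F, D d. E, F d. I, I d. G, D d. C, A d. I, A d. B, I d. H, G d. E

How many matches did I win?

I's results: beat C, D, E, G, H; lost to A, B, F.
That is 5 wins.

5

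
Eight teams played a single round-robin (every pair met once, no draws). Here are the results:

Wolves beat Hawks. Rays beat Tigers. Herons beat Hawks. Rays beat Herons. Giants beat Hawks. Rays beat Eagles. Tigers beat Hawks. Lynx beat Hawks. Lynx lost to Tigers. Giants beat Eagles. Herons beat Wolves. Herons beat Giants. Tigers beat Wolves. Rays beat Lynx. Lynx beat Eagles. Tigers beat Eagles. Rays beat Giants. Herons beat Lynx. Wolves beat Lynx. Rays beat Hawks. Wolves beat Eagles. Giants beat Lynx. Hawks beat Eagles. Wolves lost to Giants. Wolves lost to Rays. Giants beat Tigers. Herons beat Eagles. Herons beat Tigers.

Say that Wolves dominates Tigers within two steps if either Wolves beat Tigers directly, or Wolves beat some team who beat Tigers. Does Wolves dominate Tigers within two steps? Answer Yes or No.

No

Wolves did not beat Tigers directly.
Wolves beat Lynx, Eagles, Hawks, but each of them lost to Tigers. No two-step path.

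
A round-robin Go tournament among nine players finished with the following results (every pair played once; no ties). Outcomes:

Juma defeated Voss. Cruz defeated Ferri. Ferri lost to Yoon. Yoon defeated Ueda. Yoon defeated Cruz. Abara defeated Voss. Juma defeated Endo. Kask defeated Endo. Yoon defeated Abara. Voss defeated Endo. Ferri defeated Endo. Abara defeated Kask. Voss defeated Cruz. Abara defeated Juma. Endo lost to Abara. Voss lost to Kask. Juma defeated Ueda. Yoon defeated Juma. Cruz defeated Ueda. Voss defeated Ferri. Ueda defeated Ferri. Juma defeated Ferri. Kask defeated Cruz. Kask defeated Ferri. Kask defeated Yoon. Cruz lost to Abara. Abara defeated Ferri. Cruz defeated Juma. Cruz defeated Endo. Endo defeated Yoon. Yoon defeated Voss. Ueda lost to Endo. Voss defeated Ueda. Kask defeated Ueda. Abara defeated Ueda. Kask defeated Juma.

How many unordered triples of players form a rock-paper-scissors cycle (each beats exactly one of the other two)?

Win totals: Abara 7, Endo 2, Juma 4, Ueda 1, Kask 7, Cruz 4, Voss 4, Ferri 1, Yoon 6.
A player with w wins dominates both others in C(w,2) triples; summing gives 21 + 1 + 6 + 0 + 21 + 6 + 6 + 0 + 15 = 76 transitive triples.
Total triples C(9,3) = 84, so cyclic triples = 84 − 76 = 8.

8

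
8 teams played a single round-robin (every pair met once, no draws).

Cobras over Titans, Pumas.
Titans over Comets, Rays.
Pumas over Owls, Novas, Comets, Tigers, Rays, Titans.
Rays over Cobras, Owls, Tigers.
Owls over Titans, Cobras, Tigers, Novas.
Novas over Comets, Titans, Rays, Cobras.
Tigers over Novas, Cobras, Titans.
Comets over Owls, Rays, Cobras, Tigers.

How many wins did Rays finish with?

Rays' results: beat Tigers, Owls, Cobras; lost to Pumas, Comets, Titans, Novas.
That is 3 wins.

3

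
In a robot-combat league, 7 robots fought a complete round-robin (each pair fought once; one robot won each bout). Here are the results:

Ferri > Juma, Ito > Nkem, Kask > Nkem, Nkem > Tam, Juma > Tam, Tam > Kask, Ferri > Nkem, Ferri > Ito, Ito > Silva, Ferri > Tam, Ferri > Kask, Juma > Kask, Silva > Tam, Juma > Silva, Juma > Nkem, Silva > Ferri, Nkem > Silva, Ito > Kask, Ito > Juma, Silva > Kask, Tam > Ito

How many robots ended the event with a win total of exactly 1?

1

Win totals: Tam 2, Ferri 5, Kask 1, Ito 4, Juma 4, Silva 3, Nkem 2.
Exactly 1: Kask — 1 robot.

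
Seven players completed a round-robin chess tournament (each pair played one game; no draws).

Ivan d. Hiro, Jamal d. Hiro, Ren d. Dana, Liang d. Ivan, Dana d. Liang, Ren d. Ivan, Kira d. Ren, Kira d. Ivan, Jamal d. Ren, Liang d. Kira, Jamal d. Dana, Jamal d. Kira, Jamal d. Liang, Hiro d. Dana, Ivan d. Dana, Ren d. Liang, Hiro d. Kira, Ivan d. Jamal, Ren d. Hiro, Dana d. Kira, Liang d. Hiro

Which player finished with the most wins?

Win totals: Ren 4, Dana 2, Jamal 5, Ivan 3, Kira 2, Liang 3, Hiro 2.
Jamal leads with 5 wins (next highest: 4).

Jamal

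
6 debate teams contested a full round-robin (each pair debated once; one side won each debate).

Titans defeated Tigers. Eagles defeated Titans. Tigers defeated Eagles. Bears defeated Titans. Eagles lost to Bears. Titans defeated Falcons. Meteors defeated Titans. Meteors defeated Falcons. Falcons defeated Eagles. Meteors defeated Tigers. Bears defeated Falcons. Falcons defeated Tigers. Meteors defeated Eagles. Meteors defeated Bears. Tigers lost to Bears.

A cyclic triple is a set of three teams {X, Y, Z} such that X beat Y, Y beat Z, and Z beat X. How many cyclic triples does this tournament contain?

2

Win totals: Titans 2, Eagles 1, Meteors 5, Falcons 2, Bears 4, Tigers 1.
A team with w wins dominates both others in C(w,2) triples; summing gives 1 + 0 + 10 + 1 + 6 + 0 = 18 transitive triples.
Total triples C(6,3) = 20, so cyclic triples = 20 − 18 = 2.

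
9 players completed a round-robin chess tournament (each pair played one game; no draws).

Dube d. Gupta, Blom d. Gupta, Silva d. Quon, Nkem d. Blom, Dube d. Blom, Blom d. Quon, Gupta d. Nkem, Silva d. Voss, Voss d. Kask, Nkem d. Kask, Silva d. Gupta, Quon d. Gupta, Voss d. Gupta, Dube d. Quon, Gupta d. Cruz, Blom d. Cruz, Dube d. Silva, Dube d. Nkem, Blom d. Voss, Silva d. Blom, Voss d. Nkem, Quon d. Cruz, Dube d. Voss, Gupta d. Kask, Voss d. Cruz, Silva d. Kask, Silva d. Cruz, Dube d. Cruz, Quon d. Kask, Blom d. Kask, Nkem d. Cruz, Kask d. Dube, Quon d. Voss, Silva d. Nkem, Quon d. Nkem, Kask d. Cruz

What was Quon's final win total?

5

Quon's results: beat Nkem, Gupta, Kask, Voss, Cruz; lost to Dube, Blom, Silva.
That is 5 wins.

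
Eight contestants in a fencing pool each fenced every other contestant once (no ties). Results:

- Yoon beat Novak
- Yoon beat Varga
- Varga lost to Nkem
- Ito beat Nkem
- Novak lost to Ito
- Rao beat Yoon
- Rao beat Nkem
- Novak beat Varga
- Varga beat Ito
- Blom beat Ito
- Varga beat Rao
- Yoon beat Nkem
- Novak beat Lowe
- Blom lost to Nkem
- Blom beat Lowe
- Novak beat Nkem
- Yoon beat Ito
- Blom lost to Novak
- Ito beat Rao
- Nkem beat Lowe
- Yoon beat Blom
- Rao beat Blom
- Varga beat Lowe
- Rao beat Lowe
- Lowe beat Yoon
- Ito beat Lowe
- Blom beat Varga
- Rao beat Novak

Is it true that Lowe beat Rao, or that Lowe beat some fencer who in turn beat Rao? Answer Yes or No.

No

Lowe did not beat Rao directly.
Lowe beat Yoon, but each of them lost to Rao. No two-step path.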